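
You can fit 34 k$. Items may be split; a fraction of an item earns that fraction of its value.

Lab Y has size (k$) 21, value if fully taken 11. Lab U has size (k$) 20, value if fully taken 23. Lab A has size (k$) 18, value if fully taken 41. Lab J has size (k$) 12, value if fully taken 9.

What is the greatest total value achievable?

59.4

Sort by value density: Lab A 41/18≈2.28, Lab U 23/20≈1.15, Lab J 9/12≈0.75, Lab Y 11/21≈0.524.
All 18 k$ of Lab A fit (value 41) → 16 remain.
Only 16 k$ remain; take 16/20 of Lab U for value 23×16/20 = 18.4.
Total value = 59.4.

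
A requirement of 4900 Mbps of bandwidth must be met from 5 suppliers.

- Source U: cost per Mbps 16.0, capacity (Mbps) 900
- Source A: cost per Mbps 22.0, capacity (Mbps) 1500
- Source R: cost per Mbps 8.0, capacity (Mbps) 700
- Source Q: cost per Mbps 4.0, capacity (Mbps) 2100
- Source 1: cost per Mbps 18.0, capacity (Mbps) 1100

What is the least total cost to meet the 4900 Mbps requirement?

50400

Cheapest first:
Source Q (4.0): use full 2100 ; 2800 Mbps to go.
Take 700 from Source R at 8.0 ; need 2100 more.
Source U at 16.0: take all 900 Mbps ; 1200 still needed.
Source 1 (18.0): use full 1100 ; 100 Mbps to go.
Source A at 22.0: take 100 of its 1500 ; requirement met.
Cost = 2100×4.0 + 700×8.0 + 900×16.0 + 1100×18.0 + 100×22.0 = 50400.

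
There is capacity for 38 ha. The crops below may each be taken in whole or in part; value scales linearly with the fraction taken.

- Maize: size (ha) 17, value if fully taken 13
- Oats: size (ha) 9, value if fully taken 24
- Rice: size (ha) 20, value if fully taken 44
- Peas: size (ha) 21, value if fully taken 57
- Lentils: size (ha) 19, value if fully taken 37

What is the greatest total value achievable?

Best value per unit of size first: Peas 57/21≈2.71, Oats 24/9≈2.67, Rice 44/20≈2.2, Lentils 37/19≈1.95, Maize 13/17≈0.765.
Take all of Peas (21 ha, value 57) → 17 ha left.
All 9 ha of Oats fit (value 24) → 8 remain.
Only 8 ha remain; take 8/20 of Rice for value 44×8/20 = 17.6.
Total value = 98.6.

98.6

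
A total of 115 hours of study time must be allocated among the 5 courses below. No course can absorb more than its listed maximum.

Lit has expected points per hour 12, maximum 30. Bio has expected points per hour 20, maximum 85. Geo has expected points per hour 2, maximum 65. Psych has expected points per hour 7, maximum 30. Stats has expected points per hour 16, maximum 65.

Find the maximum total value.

2180

Order the courses by expected points per hour: Bio 20 > Stats 16 > Lit 12 > Psych 7 > Geo 2.
Bio: +85 to 85 (cap) — 30 left.
Stats: +30 (room for 65) → 30. Pool exhausted.
Total = 20×85 + 16×30 = 2180.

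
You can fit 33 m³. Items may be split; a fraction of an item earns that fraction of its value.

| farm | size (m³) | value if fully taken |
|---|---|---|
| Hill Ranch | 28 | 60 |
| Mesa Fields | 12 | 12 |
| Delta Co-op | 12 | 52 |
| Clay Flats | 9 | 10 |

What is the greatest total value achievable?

Rank by value-to-size ratio: Delta Co-op 52/12≈4.33, Hill Ranch 60/28≈2.14, Clay Flats 10/9≈1.11, Mesa Fields 12/12≈1.
Delta Co-op: take in full, 12 m³ for value 52 → 21 left.
21 m³ left: a 21/28 share of Hill Ranch gives 60×21/28 = 45.
Total value = 97.

97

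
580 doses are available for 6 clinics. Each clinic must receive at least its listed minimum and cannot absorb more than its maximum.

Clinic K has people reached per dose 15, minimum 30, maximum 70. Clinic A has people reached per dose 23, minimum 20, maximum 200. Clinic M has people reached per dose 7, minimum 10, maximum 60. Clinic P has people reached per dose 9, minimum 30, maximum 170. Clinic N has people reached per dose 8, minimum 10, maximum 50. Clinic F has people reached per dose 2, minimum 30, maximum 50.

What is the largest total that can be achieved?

8060

Meeting every minimum uses 30+20+10+30+10+30 = 130 doses, leaving 450.
Highest people reached per dose first: Clinic A 23 > Clinic K 15 > Clinic P 9 > Clinic N 8 > Clinic M 7 > Clinic F 2.
Clinic A takes 180 more to reach its cap of 200 — 270 left.
Give Clinic K 40 more to hit its cap of 70 — 230 left.
Clinic P takes 140 more to reach its cap of 170 — 90 left.
Clinic N takes 40 more to reach its cap of 50 — 50 left.
Clinic M takes 50 more to reach its cap of 60 — 0 left.
Total = 15×70 + 23×200 + 7×60 + 9×170 + 8×50 + 2×30 = 8060.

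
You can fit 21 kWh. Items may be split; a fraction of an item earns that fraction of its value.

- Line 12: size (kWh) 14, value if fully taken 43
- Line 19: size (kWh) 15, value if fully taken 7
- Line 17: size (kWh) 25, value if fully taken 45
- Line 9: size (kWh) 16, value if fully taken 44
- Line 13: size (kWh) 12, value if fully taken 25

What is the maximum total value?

Rank by value-to-size ratio: Line 12 43/14≈3.07, Line 9 44/16≈2.75, Line 13 25/12≈2.08, Line 17 45/25≈1.8, Line 19 7/15≈0.467.
Line 12: take in full, 14 kWh for value 43 → 7 left.
Fill the last 7 kWh with part of Line 9: 7/16 of it earns 19.25.
Total value = 62.25.

62.25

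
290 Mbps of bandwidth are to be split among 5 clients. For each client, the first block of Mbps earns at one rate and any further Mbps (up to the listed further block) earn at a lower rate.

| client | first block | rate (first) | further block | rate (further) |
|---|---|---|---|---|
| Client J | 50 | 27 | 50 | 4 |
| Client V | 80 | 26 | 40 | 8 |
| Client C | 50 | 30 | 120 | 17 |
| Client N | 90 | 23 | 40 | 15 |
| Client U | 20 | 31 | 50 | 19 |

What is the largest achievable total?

7620

Treat each block as its own option and order by rate: Client U/tier1 31 > Client C/tier1 30 > Client J/tier1 27 > Client V/tier1 26 > Client N/tier1 23 > Client U/tier2 19 > Client C/tier2 17 > Client N/tier2 15 > Client V/tier2 8 > Client J/tier2 4.
Fill Client U tier1 block (20 at 31) — 270 left.
Client C tier1 at 30: fill all 50 — 220 left.
Client J tier1 at 27: fill all 50 — 170 left.
Client V/tier1 (26): +80 — 90 left.
Client N tier1 at 23: fill all 90 — 0 left.
Total = 31×20 + 30×50 + 27×50 + 26×80 + 23×90 = 7620.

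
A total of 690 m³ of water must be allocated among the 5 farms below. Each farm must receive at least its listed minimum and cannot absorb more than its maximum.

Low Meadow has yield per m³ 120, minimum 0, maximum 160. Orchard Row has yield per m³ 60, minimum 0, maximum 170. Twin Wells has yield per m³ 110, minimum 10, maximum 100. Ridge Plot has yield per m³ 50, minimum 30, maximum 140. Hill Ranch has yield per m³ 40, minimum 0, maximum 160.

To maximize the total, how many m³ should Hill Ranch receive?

120

Meeting every minimum uses 0+0+10+30+0 = 40 m³, leaving 650.
Order the farms by yield per m³: Low Meadow 120 > Twin Wells 110 > Orchard Row 60 > Ridge Plot 50 > Hill Ranch 40.
Low Meadow: +160 to 160 (cap) ; 490 left.
Give Twin Wells 90 more to hit its cap of 100 ; 400 left.
Orchard Row: +170 to 170 (cap) ; 230 left.
Ridge Plot takes 110 more to reach its cap of 140 ; 120 left.
Only 120 left; Hill Ranch takes them to reach 120.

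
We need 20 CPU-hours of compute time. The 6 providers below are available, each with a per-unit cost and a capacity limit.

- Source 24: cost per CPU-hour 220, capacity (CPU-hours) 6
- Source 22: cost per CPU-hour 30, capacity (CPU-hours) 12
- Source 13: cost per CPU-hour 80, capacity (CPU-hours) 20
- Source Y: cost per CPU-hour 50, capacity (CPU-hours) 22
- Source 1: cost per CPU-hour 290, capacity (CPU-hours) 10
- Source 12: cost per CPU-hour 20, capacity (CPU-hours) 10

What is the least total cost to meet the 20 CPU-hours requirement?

Use providers in increasing cost order.
Source 12 at 20: take all 10 CPU-hours ; 10 still needed.
Take 10 from Source 22 at 30 to finish.
Source Y, Source 13, Source 24, Source 1: unused.
Cost = 10×20 + 10×30 = 500.

500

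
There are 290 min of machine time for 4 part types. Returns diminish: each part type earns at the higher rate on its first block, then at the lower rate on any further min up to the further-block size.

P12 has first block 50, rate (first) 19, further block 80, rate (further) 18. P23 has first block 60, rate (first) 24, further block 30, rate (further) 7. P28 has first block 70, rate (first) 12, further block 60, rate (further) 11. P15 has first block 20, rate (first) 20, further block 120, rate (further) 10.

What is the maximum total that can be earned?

Order all 8 blocks by rate: P23/T1 24 > P15/T1 20 > P12/T1 19 > P12/T2 18 > P28/T1 12 > P28/T2 11 > P15/T2 10 > P23/T2 7.
P23/T1 (24): +60 → 230 left.
P15 T1 at 20: fill all 20 → 210 left.
P12 T1 at 19: fill all 50 → 160 left.
Fill P12 T2 block (80 at 18) → 80 left.
P28/T1 (12): +70 → 10 left.
P28/T2: +10 of 60 at 11; pool empty.
Total = 24×60 + 20×20 + 19×50 + 18×80 + 12×70 + 11×10 = 5180.

5180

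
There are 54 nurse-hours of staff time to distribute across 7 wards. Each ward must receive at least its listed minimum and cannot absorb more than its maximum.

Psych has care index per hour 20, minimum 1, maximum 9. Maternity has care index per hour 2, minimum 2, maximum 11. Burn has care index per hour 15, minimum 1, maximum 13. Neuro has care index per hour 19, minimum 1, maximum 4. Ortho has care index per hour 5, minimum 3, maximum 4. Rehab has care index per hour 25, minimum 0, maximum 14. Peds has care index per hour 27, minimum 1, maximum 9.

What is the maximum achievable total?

1063

Meeting every minimum uses 1+2+1+1+3+0+1 = 9 nurse-hours, leaving 45.
Highest care index per hour first: Peds 27 > Rehab 25 > Psych 20 > Neuro 19 > Burn 15 > Ortho 5 > Maternity 2.
Give Peds 8 more to hit its cap of 9 ; 37 left.
Rehab takes 14 more to reach its cap of 14 ; 23 left.
Psych: +8 to 9 (cap) ; 15 left.
Give Neuro 3 more to hit its cap of 4 ; 12 left.
Burn: +12 to 13 (cap) ; 0 left.
Total = 20×9 + 2×2 + 15×13 + 19×4 + 5×3 + 25×14 + 27×9 = 1063.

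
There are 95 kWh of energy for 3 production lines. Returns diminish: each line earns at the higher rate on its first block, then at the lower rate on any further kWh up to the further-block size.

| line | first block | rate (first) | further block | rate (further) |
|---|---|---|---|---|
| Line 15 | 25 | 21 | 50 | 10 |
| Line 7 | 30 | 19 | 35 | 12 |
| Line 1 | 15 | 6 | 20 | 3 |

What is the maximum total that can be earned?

1565

Treat each block as its own option and order by rate: Line 15/T1 21 > Line 7/T1 19 > Line 7/T2 12 > Line 15/T2 10 > Line 1/T1 6 > Line 1/T2 3.
Line 15 T1 at 21: fill all 25 — 70 left.
Line 7/T1 (19): +30 — 40 left.
Line 7 T2 at 12: fill all 35 — 5 left.
5 remain; put them into Line 15 T2 at 10.
Total = 21×25 + 19×30 + 12×35 + 10×5 = 1565.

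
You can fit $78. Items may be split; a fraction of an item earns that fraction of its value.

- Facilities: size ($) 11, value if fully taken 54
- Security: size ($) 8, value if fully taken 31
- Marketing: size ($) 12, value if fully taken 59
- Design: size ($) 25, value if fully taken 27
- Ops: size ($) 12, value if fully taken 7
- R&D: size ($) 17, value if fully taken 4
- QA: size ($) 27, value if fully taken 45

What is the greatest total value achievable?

210.6

Best value per unit of size first: Marketing 59/12≈4.92, Facilities 54/11≈4.91, Security 31/8≈3.88, QA 45/27≈1.67, Design 27/25≈1.08, Ops 7/12≈0.583, R&D 4/17≈0.235.
Take all of Marketing (12 $, value 59) → 66 $ left.
Facilities: take in full, 11 $ for value 54 → 55 left.
Take all of Security (8 $, value 31) → 47 $ left.
Take all of QA (27 $, value 45) → 20 $ left.
20 $ left: a 20/25 share of Design gives 27×20/25 = 21.6.
Total value = 210.6.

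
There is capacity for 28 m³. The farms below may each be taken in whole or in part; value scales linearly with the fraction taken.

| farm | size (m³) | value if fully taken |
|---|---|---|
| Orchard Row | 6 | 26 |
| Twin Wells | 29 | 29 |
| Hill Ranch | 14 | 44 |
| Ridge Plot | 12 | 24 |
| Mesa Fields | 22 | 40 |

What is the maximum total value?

86

Best value per unit of size first: Orchard Row 26/6≈4.33, Hill Ranch 44/14≈3.14, Ridge Plot 24/12≈2, Mesa Fields 40/22≈1.82, Twin Wells 29/29≈1.
Take all of Orchard Row (6 m³, value 26) — 22 m³ left.
Take all of Hill Ranch (14 m³, value 44) — 8 m³ left.
Fill the last 8 m³ with part of Ridge Plot: 8/12 of it earns 16.
Total value = 86.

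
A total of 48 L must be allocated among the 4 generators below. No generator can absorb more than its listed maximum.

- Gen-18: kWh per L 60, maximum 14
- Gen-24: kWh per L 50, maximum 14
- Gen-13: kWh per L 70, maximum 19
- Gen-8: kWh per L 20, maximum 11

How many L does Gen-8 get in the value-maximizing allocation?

1

Order the generators by kWh per L: Gen-13 70 > Gen-18 60 > Gen-24 50 > Gen-8 20.
Gen-13 takes 19 to reach its cap of 19 — 29 left.
Give Gen-18 14 to hit its cap of 14 — 15 left.
Gen-24 takes 14 to reach its cap of 14 — 1 left.
Gen-8: +1 (room for 11) → 1. Pool exhausted.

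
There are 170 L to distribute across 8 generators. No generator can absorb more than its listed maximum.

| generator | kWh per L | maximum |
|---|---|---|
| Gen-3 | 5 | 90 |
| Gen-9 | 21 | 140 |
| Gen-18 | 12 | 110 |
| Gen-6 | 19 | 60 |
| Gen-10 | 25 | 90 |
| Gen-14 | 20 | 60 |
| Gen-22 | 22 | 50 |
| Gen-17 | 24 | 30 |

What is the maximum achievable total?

Highest kWh per L first: Gen-10 25 > Gen-17 24 > Gen-22 22 > Gen-9 21 > Gen-14 20 > Gen-6 19 > Gen-18 12 > Gen-3 5.
Gen-10: +90 to 90 (cap) — 80 left.
Gen-17: +30 to 30 (cap) — 50 left.
Give Gen-22 50 to hit its cap of 50 — 0 left.
Total = 25×90 + 22×50 + 24×30 = 4070.

4070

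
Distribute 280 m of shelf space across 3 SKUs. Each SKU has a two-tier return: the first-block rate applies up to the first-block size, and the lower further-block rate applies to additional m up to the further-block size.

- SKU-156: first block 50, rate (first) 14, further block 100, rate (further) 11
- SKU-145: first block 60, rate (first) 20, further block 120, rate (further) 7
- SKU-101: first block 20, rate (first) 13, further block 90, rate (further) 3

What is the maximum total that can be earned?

Rank every tier by rate: SKU-145/T1 20 > SKU-156/T1 14 > SKU-101/T1 13 > SKU-156/T2 11 > SKU-145/T2 7 > SKU-101/T2 3.
SKU-145/T1 (20): +60 — 220 left.
SKU-156/T1 (14): +50 — 170 left.
SKU-101 T1 at 13: fill all 20 — 150 left.
Fill SKU-156 T2 block (100 at 11) — 50 left.
SKU-145/T2: +50 of 120 at 7; pool empty.
Total = 20×60 + 14×50 + 13×20 + 11×100 + 7×50 = 3610.

3610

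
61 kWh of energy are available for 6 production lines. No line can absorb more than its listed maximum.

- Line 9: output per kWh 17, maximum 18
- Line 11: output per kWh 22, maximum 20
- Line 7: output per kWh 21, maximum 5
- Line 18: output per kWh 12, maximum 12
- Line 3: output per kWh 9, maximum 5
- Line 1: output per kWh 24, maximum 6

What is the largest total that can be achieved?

Highest output per kWh first: Line 1 24 > Line 11 22 > Line 7 21 > Line 9 17 > Line 18 12 > Line 3 9.
Line 1 takes 6 to reach its cap of 6 — 55 left.
Give Line 11 20 to hit its cap of 20 — 35 left.
Line 7 takes 5 to reach its cap of 5 — 30 left.
Give Line 9 18 to hit its cap of 18 — 12 left.
Line 18: +12 to 12 (cap) — 0 left.
Total = 17×18 + 22×20 + 21×5 + 12×12 + 24×6 = 1139.

1139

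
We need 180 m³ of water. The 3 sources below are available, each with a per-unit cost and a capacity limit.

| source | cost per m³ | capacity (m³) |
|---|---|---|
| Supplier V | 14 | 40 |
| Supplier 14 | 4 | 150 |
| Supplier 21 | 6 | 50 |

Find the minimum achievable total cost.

780

Cheapest first:
Take 150 from Supplier 14 at 4 ; need 30 more.
Supplier 21 (6): take the remaining 30 ; done.
Supplier V: unused.
Cost = 150×4 + 30×6 = 780.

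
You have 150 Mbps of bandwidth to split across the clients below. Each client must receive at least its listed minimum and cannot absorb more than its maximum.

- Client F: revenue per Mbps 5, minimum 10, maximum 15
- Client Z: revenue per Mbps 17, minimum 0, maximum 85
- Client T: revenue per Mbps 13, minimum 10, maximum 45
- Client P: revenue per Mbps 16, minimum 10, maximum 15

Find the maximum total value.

Meeting every minimum uses 10+0+10+10 = 30 Mbps, leaving 120.
Order the clients by revenue per Mbps: Client Z 17 > Client P 16 > Client T 13 > Client F 5.
Client Z: +85 to 85 (cap) ; 35 left.
Give Client P 5 more to hit its cap of 15 ; 30 left.
Client T: +30 (room for 35) → 40. Pool exhausted.
Total = 5×10 + 17×85 + 13×40 + 16×15 = 2255.

2255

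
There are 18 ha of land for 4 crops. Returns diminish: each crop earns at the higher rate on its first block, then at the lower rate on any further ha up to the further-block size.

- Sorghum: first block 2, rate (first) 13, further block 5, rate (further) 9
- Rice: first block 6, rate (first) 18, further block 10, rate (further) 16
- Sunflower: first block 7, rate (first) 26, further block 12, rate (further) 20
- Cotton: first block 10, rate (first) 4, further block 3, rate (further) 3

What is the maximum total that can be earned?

402

Order all 8 blocks by rate: Sunflower/T1 26 > Sunflower/T2 20 > Rice/T1 18 > Rice/T2 16 > Sorghum/T1 13 > Sorghum/T2 9 > Cotton/T1 4 > Cotton/T2 3.
Sunflower/T1 (26): +7 ; 11 left.
Sunflower/T2: +11 of 12 at 20; pool empty.
Total = 26×7 + 20×11 = 402.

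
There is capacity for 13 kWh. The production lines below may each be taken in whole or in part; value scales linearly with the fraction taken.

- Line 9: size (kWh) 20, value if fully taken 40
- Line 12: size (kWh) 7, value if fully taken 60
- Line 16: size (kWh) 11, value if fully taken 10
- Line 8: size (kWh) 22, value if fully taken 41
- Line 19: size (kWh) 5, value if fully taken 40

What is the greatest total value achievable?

102

Rank by value-to-size ratio: Line 12 60/7≈8.57, Line 19 40/5≈8, Line 9 40/20≈2, Line 8 41/22≈1.86, Line 16 10/11≈0.909.
Line 12: take in full, 7 kWh for value 60 ; 6 left.
Take all of Line 19 (5 kWh, value 40) ; 1 kWh left.
Fill the last 1 kWh with part of Line 9: 1/20 of it earns 2.
Total value = 102.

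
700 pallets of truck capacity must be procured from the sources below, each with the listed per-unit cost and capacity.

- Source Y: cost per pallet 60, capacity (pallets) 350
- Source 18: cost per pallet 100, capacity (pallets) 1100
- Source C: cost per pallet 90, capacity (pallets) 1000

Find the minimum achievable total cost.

52500

Cheapest first:
Source Y (60): use full 350 → 350 pallets to go.
Take 350 from Source C at 90 to finish.
Source 18: unused.
Cost = 350×60 + 350×90 = 52500.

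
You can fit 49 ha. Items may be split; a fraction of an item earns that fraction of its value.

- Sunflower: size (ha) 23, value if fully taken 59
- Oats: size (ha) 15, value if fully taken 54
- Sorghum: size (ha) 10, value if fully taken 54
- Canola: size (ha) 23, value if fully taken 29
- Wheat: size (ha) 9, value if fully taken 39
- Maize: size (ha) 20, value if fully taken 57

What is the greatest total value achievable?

Rank by value-to-size ratio: Sorghum 54/10≈5.4, Wheat 39/9≈4.33, Oats 54/15≈3.6, Maize 57/20≈2.85, Sunflower 59/23≈2.57, Canola 29/23≈1.26.
All 10 ha of Sorghum fit (value 54) ; 39 remain.
Wheat: take in full, 9 ha for value 39 ; 30 left.
Oats: take in full, 15 ha for value 54 ; 15 left.
Only 15 ha remain; take 15/20 of Maize for value 57×15/20 = 42.75.
Total value = 189.75.

189.75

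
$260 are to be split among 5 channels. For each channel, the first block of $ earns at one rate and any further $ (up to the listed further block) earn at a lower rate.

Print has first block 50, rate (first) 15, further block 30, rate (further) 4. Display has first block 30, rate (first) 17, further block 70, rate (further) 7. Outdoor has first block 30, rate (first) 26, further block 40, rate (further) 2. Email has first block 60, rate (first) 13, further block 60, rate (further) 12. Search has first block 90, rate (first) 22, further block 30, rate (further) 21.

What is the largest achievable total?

Order all 10 blocks by rate: Outdoor/tier1 26 > Search/tier1 22 > Search/tier2 21 > Display/tier1 17 > Print/tier1 15 > Email/tier1 13 > Email/tier2 12 > Display/tier2 7 > Print/tier2 4 > Outdoor/tier2 2.
Outdoor/tier1 (26): +30 — 230 left.
Search/tier1 (22): +90 — 140 left.
Search/tier2 (21): +30 — 110 left.
Display/tier1 (17): +30 — 80 left.
Fill Print tier1 block (50 at 15) — 30 left.
Email tier1 at 13: only 30 left, fill 30.
Total = 26×30 + 22×90 + 21×30 + 17×30 + 15×50 + 13×30 = 5040.

5040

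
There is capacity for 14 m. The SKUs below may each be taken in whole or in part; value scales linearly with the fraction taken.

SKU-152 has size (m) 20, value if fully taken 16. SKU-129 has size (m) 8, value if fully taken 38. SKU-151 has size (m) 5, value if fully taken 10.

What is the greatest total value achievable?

Rank by value-to-size ratio: SKU-129 38/8≈4.75, SKU-151 10/5≈2, SKU-152 16/20≈0.8.
Take all of SKU-129 (8 m, value 38) ; 6 m left.
SKU-151: take in full, 5 m for value 10 ; 1 left.
1 m left: a 1/20 share of SKU-152 gives 16×1/20 = 0.8.
Total value = 48.8.

48.8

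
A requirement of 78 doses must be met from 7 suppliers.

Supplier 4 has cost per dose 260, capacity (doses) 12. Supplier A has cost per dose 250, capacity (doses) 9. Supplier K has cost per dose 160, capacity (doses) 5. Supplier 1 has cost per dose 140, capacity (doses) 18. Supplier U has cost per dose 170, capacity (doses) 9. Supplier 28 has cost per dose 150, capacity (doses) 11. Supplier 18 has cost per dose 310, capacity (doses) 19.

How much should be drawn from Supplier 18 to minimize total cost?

Use suppliers in increasing cost order.
Supplier 1 at 140: take all 18 doses → 60 still needed.
Supplier 28 at 150: take all 11 doses → 49 still needed.
Supplier K at 160: take all 5 doses → 44 still needed.
Take 9 from Supplier U at 170 → need 35 more.
Take 9 from Supplier A at 250 → need 26 more.
Supplier 4 at 260: take all 12 doses → 14 still needed.
Supplier 18 at 310: take 14 of its 19 → requirement met.

14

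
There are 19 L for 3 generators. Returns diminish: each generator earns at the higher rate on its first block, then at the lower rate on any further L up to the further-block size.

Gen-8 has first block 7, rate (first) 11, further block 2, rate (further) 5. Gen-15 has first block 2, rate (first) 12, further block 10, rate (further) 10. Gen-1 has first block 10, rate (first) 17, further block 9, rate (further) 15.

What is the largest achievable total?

Order all 6 blocks by rate: Gen-1/tier1 17 > Gen-1/tier2 15 > Gen-15/tier1 12 > Gen-8/tier1 11 > Gen-15/tier2 10 > Gen-8/tier2 5.
Gen-1 tier1 at 17: fill all 10 → 9 left.
Gen-1/tier2 (15): +9 → 0 left.
Total = 17×10 + 15×9 = 305.

305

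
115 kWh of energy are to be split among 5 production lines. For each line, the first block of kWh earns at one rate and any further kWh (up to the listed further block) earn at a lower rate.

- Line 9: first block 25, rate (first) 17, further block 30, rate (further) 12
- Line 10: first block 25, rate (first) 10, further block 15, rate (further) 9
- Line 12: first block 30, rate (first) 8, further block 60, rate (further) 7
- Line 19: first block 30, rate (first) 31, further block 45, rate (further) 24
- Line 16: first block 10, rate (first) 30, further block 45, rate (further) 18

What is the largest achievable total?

Rank every tier by rate: Line 19/T1 31 > Line 16/T1 30 > Line 19/T2 24 > Line 16/T2 18 > Line 9/T1 17 > Line 9/T2 12 > Line 10/T1 10 > Line 10/T2 9 > Line 12/T1 8 > Line 12/T2 7.
Line 19/T1 (31): +30 → 85 left.
Fill Line 16 T1 block (10 at 30) → 75 left.
Line 19 T2 at 24: fill all 45 → 30 left.
30 remain; put them into Line 16 T2 at 18.
Total = 31×30 + 30×10 + 24×45 + 18×30 = 2850.

2850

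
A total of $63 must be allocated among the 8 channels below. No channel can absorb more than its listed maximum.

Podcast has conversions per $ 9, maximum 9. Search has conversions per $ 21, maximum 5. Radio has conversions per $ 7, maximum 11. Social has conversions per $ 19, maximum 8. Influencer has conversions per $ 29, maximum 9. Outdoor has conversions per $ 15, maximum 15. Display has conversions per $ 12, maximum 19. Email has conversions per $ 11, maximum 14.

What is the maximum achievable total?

1048

Highest conversions per $ first: Influencer 29 > Search 21 > Social 19 > Outdoor 15 > Display 12 > Email 11 > Podcast 9 > Radio 7.
Influencer: +9 to 9 (cap) → 54 left.
Search takes 5 to reach its cap of 5 → 49 left.
Social takes 8 to reach its cap of 8 → 41 left.
Give Outdoor 15 to hit its cap of 15 → 26 left.
Give Display 19 to hit its cap of 19 → 7 left.
Only 7 left; Email takes them to reach 7.
Total = 21×5 + 19×8 + 29×9 + 15×15 + 12×19 + 11×7 = 1048.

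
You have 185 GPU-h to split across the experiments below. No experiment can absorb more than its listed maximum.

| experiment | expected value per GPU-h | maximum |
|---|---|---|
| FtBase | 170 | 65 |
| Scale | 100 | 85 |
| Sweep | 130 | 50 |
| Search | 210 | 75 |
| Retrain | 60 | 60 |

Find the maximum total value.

Order the experiments by expected value per GPU-h: Search 210 > FtBase 170 > Sweep 130 > Scale 100 > Retrain 60.
Search: +75 to 75 (cap) ; 110 left.
FtBase: +65 to 65 (cap) ; 45 left.
Only 45 left; Sweep takes them to reach 45.
Total = 170×65 + 130×45 + 210×75 = 32650.

32650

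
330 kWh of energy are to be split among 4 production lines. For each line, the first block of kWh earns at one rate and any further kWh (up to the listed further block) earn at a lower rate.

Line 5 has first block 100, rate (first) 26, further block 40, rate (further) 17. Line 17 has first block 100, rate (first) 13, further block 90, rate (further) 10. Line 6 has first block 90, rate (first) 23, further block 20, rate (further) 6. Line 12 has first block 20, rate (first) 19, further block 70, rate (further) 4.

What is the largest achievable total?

6770

Rank every tier by rate: Line 5/T1 26 > Line 6/T1 23 > Line 12/T1 19 > Line 5/T2 17 > Line 17/T1 13 > Line 17/T2 10 > Line 6/T2 6 > Line 12/T2 4.
Line 5/T1 (26): +100 ; 230 left.
Fill Line 6 T1 block (90 at 23) ; 140 left.
Line 12/T1 (19): +20 ; 120 left.
Line 5/T2 (17): +40 ; 80 left.
80 remain; put them into Line 17 T1 at 13.
Total = 26×100 + 23×90 + 19×20 + 17×40 + 13×80 = 6770.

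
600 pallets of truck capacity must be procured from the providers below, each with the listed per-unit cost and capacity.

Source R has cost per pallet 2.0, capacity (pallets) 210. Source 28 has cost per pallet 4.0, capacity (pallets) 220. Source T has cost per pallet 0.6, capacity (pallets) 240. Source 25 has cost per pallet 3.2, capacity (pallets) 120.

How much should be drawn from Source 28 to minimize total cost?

Use providers in increasing cost order.
Source T (0.6): use full 240 ; 360 pallets to go.
Take 210 from Source R at 2.0 ; need 150 more.
Take 120 from Source 25 at 3.2 ; need 30 more.
Source 28 at 4.0: take 30 of its 220 ; requirement met.

30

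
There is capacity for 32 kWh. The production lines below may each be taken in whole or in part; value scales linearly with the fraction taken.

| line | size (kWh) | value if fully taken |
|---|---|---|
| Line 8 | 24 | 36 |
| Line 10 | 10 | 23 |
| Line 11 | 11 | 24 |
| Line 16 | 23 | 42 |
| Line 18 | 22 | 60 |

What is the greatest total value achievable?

83

Sort by value density: Line 18 60/22≈2.73, Line 10 23/10≈2.3, Line 11 24/11≈2.18, Line 16 42/23≈1.83, Line 8 36/24≈1.5.
All 22 kWh of Line 18 fit (value 60) ; 10 remain.
Take all of Line 10 (10 kWh, value 23) ; 0 kWh left.
Total value = 83.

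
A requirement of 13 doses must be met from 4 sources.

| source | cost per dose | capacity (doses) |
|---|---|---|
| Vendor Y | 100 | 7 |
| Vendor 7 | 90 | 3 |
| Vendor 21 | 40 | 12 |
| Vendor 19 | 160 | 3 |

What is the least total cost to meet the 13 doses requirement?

570

Use sources in increasing cost order.
Vendor 21 at 40: take all 12 doses → 1 still needed.
Vendor 7 at 90: take 1 of its 3 → requirement met.
Vendor Y, Vendor 19: unused.
Cost = 12×40 + 1×90 = 570.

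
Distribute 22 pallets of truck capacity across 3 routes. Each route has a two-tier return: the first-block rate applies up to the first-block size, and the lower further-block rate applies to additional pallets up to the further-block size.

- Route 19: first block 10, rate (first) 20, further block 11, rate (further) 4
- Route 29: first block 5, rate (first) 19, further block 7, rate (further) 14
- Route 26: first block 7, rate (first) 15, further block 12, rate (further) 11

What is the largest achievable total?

Treat each block as its own option and order by rate: Route 19/tier1 20 > Route 29/tier1 19 > Route 26/tier1 15 > Route 29/tier2 14 > Route 26/tier2 11 > Route 19/tier2 4.
Route 19 tier1 at 20: fill all 10 — 12 left.
Route 29 tier1 at 19: fill all 5 — 7 left.
Fill Route 26 tier1 block (7 at 15) — 0 left.
Total = 20×10 + 19×5 + 15×7 = 400.

400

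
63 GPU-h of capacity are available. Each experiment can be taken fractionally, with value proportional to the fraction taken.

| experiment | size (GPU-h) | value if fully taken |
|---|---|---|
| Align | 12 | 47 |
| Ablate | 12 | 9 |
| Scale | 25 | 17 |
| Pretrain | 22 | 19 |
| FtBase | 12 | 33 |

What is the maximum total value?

Sort by value density: Align 47/12≈3.92, FtBase 33/12≈2.75, Pretrain 19/22≈0.864, Ablate 9/12≈0.75, Scale 17/25≈0.68.
Align: take in full, 12 GPU-h for value 47 → 51 left.
FtBase: take in full, 12 GPU-h for value 33 → 39 left.
Take all of Pretrain (22 GPU-h, value 19) → 17 GPU-h left.
Take all of Ablate (12 GPU-h, value 9) → 5 GPU-h left.
Fill the last 5 GPU-h with part of Scale: 5/25 of it earns 3.4.
Total value = 111.4.

111.4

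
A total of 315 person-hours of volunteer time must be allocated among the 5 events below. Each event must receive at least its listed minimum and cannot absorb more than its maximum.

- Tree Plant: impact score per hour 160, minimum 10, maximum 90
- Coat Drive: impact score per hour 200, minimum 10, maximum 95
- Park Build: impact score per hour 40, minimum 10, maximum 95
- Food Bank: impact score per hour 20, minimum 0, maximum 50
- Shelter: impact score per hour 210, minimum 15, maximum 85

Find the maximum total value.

53050

Meeting every minimum uses 10+10+10+0+15 = 45 person-hours, leaving 270.
Highest impact score per hour first: Shelter 210 > Coat Drive 200 > Tree Plant 160 > Park Build 40 > Food Bank 20.
Shelter: +70 to 85 (cap) — 200 left.
Coat Drive: +85 to 95 (cap) — 115 left.
Tree Plant takes 80 more to reach its cap of 90 — 35 left.
Park Build: +35 (room for 85) → 45. Pool exhausted.
Total = 160×90 + 200×95 + 40×45 + 210×85 = 53050.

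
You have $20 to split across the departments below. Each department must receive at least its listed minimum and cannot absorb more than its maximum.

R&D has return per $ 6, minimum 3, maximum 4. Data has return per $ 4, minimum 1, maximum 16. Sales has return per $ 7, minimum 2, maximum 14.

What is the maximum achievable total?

Meeting every minimum uses 3+1+2 = 6 $, leaving 14.
Highest return per $ first: Sales 7 > R&D 6 > Data 4.
Sales takes 12 more to reach its cap of 14 ; 2 left.
R&D: +1 to 4 (cap) ; 1 left.
Data: +1 (room for 15) → 2. Pool exhausted.
Total = 6×4 + 4×2 + 7×14 = 130.

130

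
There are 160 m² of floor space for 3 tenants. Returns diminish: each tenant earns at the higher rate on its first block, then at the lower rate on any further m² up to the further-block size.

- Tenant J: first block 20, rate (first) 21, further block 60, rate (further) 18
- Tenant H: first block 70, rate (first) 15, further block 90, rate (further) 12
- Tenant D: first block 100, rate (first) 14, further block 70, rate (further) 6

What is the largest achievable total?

Order all 6 blocks by rate: Tenant J/tier1 21 > Tenant J/tier2 18 > Tenant H/tier1 15 > Tenant D/tier1 14 > Tenant H/tier2 12 > Tenant D/tier2 6.
Fill Tenant J tier1 block (20 at 21) ; 140 left.
Tenant J tier2 at 18: fill all 60 ; 80 left.
Tenant H/tier1 (15): +70 ; 10 left.
Tenant D/tier1: +10 of 100 at 14; pool empty.
Total = 21×20 + 18×60 + 15×70 + 14×10 = 2690.

2690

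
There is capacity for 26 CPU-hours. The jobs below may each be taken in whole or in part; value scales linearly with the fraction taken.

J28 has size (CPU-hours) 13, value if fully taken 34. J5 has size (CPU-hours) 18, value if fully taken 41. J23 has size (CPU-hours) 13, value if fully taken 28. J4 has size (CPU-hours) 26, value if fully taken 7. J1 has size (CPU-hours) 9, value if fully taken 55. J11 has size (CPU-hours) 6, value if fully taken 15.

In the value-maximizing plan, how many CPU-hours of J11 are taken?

4

Rank by value-to-size ratio: J1 55/9≈6.11, J28 34/13≈2.62, J11 15/6≈2.5, J5 41/18≈2.28, J23 28/13≈2.15, J4 7/26≈0.269.
J1: take in full, 9 CPU-hours for value 55 → 17 left.
J28: take in full, 13 CPU-hours for value 34 → 4 left.
4 CPU-hours left: a 4/6 share of J11 gives 15×4/6 = 10.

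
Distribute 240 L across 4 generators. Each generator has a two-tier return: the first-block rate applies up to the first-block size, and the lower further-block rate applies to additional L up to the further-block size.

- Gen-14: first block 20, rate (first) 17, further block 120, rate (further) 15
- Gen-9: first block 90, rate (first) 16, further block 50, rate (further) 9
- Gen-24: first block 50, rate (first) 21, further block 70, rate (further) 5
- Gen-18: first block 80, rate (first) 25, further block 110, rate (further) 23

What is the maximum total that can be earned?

5580

Treat each block as its own option and order by rate: Gen-18/tier1 25 > Gen-18/tier2 23 > Gen-24/tier1 21 > Gen-14/tier1 17 > Gen-9/tier1 16 > Gen-14/tier2 15 > Gen-9/tier2 9 > Gen-24/tier2 5.
Gen-18/tier1 (25): +80 — 160 left.
Gen-18 tier2 at 23: fill all 110 — 50 left.
Fill Gen-24 tier1 block (50 at 21) — 0 left.
Total = 25×80 + 23×110 + 21×50 = 5580.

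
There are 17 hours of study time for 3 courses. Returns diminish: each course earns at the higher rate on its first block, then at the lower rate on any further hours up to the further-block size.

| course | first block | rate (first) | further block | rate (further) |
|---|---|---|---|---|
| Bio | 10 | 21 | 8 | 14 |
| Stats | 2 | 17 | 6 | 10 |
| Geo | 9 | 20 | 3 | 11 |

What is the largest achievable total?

350

Rank every tier by rate: Bio/T1 21 > Geo/T1 20 > Stats/T1 17 > Bio/T2 14 > Geo/T2 11 > Stats/T2 10.
Fill Bio T1 block (10 at 21) ; 7 left.
Geo T1 at 20: only 7 left, fill 7.
Total = 21×10 + 20×7 = 350.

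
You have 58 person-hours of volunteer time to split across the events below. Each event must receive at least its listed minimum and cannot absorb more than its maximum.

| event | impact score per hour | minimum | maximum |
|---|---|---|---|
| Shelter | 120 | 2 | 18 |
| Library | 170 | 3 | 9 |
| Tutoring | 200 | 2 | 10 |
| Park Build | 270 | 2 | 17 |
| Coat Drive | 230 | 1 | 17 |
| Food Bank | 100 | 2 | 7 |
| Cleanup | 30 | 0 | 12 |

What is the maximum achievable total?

Meeting every minimum uses 2+3+2+2+1+2+0 = 12 person-hours, leaving 46.
Highest impact score per hour first: Park Build 270 > Coat Drive 230 > Tutoring 200 > Library 170 > Shelter 120 > Food Bank 100 > Cleanup 30.
Park Build takes 15 more to reach its cap of 17 → 31 left.
Coat Drive: +16 to 17 (cap) → 15 left.
Give Tutoring 8 more to hit its cap of 10 → 7 left.
Library: +6 to 9 (cap) → 1 left.
Shelter: +1 (room for 16) → 3. Pool exhausted.
Total = 120×3 + 170×9 + 200×10 + 270×17 + 230×17 + 100×2 = 12590.

12590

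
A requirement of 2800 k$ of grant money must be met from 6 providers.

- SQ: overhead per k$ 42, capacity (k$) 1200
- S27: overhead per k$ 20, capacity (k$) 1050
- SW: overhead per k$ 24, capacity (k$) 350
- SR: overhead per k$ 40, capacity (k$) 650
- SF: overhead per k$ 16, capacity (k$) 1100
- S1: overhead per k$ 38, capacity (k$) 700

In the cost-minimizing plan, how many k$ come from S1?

300

Use providers in increasing cost order.
Take 1100 from SF at 16 ; need 1700 more.
S27 at 20: take all 1050 k$ ; 650 still needed.
SW at 24: take all 350 k$ ; 300 still needed.
S1 at 38: take 300 of its 700 ; requirement met.
SR, SQ: unused.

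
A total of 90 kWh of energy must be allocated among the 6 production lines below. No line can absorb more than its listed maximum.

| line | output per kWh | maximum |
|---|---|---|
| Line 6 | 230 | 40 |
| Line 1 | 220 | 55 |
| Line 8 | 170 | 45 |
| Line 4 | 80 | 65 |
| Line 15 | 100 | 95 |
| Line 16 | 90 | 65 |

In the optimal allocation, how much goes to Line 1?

50

Order the production lines by output per kWh: Line 6 230 > Line 1 220 > Line 8 170 > Line 15 100 > Line 16 90 > Line 4 80.
Line 6 takes 40 to reach its cap of 40 ; 50 left.
Only 50 left; Line 1 takes them to reach 50.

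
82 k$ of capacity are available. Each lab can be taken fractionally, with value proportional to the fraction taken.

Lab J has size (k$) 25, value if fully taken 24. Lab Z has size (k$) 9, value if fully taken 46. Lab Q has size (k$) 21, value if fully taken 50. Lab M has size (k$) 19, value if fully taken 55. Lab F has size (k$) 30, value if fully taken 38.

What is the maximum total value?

191.88

Best value per unit of size first: Lab Z 46/9≈5.11, Lab M 55/19≈2.89, Lab Q 50/21≈2.38, Lab F 38/30≈1.27, Lab J 24/25≈0.96.
Take all of Lab Z (9 k$, value 46) → 73 k$ left.
Take all of Lab M (19 k$, value 55) → 54 k$ left.
All 21 k$ of Lab Q fit (value 50) → 33 remain.
Take all of Lab F (30 k$, value 38) → 3 k$ left.
Fill the last 3 k$ with part of Lab J: 3/25 of it earns 2.88.
Total value = 191.88.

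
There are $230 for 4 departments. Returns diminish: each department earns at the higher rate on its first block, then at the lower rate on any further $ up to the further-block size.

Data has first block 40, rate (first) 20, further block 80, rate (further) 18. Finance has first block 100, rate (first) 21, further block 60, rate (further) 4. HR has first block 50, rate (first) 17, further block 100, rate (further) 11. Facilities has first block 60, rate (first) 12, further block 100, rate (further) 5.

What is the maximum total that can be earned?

Rank every tier by rate: Finance/tier1 21 > Data/tier1 20 > Data/tier2 18 > HR/tier1 17 > Facilities/tier1 12 > HR/tier2 11 > Facilities/tier2 5 > Finance/tier2 4.
Finance/tier1 (21): +100 → 130 left.
Fill Data tier1 block (40 at 20) → 90 left.
Fill Data tier2 block (80 at 18) → 10 left.
HR tier1 at 17: only 10 left, fill 10.
Total = 21×100 + 20×40 + 18×80 + 17×10 = 4510.

4510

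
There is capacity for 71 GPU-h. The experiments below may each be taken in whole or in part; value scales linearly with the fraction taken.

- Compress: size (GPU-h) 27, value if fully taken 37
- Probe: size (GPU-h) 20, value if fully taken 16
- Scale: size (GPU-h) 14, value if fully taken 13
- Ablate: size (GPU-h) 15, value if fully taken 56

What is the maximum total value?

Sort by value density: Ablate 56/15≈3.73, Compress 37/27≈1.37, Scale 13/14≈0.929, Probe 16/20≈0.8.
Ablate: take in full, 15 GPU-h for value 56 ; 56 left.
All 27 GPU-h of Compress fit (value 37) ; 29 remain.
All 14 GPU-h of Scale fit (value 13) ; 15 remain.
Only 15 GPU-h remain; take 15/20 of Probe for value 16×15/20 = 12.
Total value = 118.

118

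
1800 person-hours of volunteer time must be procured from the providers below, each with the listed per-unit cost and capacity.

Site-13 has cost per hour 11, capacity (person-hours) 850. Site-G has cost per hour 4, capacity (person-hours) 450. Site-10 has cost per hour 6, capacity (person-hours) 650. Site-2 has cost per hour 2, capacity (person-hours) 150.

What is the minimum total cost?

Cheapest first:
Site-2 (2): use full 150 ; 1650 person-hours to go.
Site-G (4): use full 450 ; 1200 person-hours to go.
Site-10 at 6: take all 650 person-hours ; 550 still needed.
Site-13 (11): take the remaining 550 ; done.
Cost = 150×2 + 450×4 + 650×6 + 550×11 = 12050.

12050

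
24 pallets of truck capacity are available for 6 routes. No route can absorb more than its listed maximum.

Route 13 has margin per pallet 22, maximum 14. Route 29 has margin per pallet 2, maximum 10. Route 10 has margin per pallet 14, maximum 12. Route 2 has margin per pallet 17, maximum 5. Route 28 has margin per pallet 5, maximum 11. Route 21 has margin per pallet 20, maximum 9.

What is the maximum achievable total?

Rank by margin per pallet: Route 13 22 > Route 21 20 > Route 2 17 > Route 10 14 > Route 28 5 > Route 29 2.
Route 13: +14 to 14 (cap) — 10 left.
Route 21 takes 9 to reach its cap of 9 — 1 left.
Route 2 has room for 5 but only 1 remain, so it gets 1.
Total = 22×14 + 17×1 + 20×9 = 505.

505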